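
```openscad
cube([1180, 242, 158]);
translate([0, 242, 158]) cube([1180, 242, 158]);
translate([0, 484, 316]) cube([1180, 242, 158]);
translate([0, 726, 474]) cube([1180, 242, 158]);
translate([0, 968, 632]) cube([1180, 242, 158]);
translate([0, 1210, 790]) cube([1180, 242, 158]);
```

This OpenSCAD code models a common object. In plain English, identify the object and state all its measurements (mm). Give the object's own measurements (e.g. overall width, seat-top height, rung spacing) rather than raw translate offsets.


A straight staircase of 6 solid steps. Each step is 1180 mm wide (x), 242 mm deep (y, the going) and 158 mm tall (the rise). The first step rests on the floor; each subsequent step sits one going further in +y and one rise higher in +z, directly behind and above the previous step with no overlap.


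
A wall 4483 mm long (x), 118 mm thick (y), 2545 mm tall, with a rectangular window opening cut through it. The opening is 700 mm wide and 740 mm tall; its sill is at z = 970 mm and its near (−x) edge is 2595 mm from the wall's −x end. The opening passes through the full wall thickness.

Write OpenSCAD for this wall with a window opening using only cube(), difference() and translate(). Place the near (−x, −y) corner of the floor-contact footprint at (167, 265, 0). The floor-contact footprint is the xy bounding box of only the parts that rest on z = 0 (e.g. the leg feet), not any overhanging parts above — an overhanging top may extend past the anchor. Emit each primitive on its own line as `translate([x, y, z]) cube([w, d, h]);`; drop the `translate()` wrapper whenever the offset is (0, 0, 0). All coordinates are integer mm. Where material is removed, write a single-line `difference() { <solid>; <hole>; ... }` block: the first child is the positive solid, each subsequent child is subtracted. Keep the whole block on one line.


difference() { translate([167, 265, 0]) cube([4483, 118, 2545]); translate([2762, 265, 970]) cube([700, 118, 740]); }


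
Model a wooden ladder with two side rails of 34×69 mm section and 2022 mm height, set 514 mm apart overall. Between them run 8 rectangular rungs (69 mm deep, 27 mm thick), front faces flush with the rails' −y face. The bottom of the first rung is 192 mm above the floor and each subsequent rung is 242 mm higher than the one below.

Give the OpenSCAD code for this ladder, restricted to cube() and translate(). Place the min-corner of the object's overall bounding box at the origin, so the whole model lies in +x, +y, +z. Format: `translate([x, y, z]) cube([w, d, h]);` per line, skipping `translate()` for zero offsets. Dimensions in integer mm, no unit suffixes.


cube([34, 69, 2022]);
translate([480, 0, 0]) cube([34, 69, 2022]);
translate([34, 0, 192]) cube([446, 69, 27]);
translate([34, 0, 434]) cube([446, 69, 27]);
translate([34, 0, 676]) cube([446, 69, 27]);
translate([34, 0, 918]) cube([446, 69, 27]);
translate([34, 0, 1160]) cube([446, 69, 27]);
translate([34, 0, 1402]) cube([446, 69, 27]);
translate([34, 0, 1644]) cube([446, 69, 27]);
translate([34, 0, 1886]) cube([446, 69, 27]);


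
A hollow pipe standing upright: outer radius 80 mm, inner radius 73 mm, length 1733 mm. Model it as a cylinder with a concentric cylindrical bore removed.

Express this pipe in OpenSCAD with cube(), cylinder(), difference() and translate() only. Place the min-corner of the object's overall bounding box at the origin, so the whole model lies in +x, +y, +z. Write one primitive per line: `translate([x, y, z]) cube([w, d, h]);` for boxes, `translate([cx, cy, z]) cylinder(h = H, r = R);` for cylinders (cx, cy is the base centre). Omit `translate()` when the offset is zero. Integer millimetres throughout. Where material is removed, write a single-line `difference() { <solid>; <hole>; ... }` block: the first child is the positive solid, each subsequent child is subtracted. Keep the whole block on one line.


difference() { translate([80, 80, 0]) cylinder(h = 1733, r = 80); translate([80, 80, 0]) cylinder(h = 1733, r = 73); }


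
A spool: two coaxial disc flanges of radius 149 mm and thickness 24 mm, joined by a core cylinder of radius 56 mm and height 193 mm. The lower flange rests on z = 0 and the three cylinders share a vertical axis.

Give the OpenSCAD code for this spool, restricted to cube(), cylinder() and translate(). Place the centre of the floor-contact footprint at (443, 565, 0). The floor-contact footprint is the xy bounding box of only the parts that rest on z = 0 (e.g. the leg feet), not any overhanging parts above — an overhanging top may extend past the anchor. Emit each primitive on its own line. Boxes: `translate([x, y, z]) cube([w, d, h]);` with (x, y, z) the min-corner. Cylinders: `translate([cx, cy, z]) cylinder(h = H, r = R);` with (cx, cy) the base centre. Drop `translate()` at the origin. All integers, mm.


translate([443, 565, 0]) cylinder(h = 24, r = 149);
translate([443, 565, 24]) cylinder(h = 193, r = 56);
translate([443, 565, 217]) cylinder(h = 24, r = 149);


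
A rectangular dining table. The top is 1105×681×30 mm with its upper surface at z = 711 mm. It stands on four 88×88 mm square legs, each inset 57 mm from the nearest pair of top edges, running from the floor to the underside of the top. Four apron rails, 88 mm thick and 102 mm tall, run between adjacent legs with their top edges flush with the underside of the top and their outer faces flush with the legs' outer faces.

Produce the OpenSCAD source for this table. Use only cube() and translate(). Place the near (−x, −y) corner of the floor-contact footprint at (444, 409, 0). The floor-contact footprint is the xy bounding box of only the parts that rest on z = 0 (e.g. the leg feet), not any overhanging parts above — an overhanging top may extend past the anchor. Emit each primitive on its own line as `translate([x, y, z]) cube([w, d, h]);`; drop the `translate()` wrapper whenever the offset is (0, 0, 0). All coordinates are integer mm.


// leg_h = 711 - 30 = 681
// apron z = 681 - 102 = 579
translate([387, 352, 681]) cube([1105, 681, 30]);
translate([444, 409, 0]) cube([88, 88, 681]);
translate([1347, 409, 0]) cube([88, 88, 681]);
translate([444, 888, 0]) cube([88, 88, 681]);
translate([1347, 888, 0]) cube([88, 88, 681]);
translate([532, 409, 579]) cube([815, 88, 102]);
translate([532, 888, 579]) cube([815, 88, 102]);
translate([444, 497, 579]) cube([88, 391, 102]);
translate([1347, 497, 579]) cube([88, 391, 102]);


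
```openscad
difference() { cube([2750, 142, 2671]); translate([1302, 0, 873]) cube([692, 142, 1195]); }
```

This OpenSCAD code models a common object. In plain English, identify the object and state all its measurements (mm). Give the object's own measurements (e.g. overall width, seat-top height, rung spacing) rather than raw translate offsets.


A wall 2750 mm long (x), 142 mm thick (y), 2671 mm tall, with a rectangular window opening cut through it. The opening is 692 mm wide and 1195 mm tall; its sill is at z = 873 mm and its near (−x) edge is 1302 mm from the wall's −x end. The opening passes through the full wall thickness.


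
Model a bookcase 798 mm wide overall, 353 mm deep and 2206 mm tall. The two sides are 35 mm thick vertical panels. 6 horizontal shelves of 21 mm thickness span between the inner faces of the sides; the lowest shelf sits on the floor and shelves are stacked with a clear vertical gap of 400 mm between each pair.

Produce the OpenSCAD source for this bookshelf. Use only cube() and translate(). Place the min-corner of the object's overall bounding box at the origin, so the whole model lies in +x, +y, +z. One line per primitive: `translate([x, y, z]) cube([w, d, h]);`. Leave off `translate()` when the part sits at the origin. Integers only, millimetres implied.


cube([35, 353, 2206]);
translate([763, 0, 0]) cube([35, 353, 2206]);
translate([35, 0, 0]) cube([728, 353, 21]);
translate([35, 0, 421]) cube([728, 353, 21]);
translate([35, 0, 842]) cube([728, 353, 21]);
translate([35, 0, 1263]) cube([728, 353, 21]);
translate([35, 0, 1684]) cube([728, 353, 21]);
translate([35, 0, 2105]) cube([728, 353, 21]);


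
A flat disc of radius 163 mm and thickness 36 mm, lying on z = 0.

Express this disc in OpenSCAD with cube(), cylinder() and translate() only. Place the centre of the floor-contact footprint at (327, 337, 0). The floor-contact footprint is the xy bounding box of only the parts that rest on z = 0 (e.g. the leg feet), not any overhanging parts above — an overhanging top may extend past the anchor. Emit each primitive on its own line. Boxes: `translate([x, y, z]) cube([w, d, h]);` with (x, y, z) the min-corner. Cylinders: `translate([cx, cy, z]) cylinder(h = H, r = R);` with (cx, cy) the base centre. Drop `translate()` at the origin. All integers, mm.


translate([327, 337, 0]) cylinder(h = 36, r = 163);


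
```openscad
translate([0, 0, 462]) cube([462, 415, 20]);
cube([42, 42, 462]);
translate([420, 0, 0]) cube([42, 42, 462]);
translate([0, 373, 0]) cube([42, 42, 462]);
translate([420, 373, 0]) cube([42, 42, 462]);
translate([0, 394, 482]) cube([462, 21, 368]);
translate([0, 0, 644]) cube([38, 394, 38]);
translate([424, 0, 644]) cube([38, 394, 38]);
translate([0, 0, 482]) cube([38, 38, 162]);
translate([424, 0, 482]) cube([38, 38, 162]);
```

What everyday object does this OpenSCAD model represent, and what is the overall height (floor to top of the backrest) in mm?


A chair. The overall height is 850 mm.

A slab on four corner posts with a tall panel at the back — a chair. The seat slab sits at z = 462 with thickness 20, and the 368 mm backrest starts at the seat top, so the overall height is 462 + 20 + 368 = 850 mm.


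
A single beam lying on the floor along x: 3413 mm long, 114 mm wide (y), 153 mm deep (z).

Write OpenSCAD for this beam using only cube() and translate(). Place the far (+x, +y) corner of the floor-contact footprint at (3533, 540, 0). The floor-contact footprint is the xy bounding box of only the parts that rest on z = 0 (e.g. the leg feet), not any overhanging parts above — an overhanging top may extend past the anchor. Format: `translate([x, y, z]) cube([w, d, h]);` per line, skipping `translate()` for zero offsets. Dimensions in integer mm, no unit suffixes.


translate([120, 426, 0]) cube([3413, 114, 153]);


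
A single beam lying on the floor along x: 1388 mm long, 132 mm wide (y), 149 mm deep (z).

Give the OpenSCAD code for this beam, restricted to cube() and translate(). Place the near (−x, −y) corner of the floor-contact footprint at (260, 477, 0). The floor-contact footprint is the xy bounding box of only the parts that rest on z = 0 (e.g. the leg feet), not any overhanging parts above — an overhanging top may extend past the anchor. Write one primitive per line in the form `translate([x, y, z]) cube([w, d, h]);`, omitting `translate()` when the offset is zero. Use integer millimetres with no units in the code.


translate([260, 477, 0]) cube([1388, 132, 149]);


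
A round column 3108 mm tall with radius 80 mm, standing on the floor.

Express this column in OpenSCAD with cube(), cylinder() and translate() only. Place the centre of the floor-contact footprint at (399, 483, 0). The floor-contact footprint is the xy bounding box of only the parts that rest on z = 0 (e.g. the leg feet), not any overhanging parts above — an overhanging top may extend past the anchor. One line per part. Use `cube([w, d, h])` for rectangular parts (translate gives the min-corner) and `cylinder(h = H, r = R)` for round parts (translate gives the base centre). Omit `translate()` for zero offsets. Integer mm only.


translate([399, 483, 0]) cylinder(h = 3108, r = 80);


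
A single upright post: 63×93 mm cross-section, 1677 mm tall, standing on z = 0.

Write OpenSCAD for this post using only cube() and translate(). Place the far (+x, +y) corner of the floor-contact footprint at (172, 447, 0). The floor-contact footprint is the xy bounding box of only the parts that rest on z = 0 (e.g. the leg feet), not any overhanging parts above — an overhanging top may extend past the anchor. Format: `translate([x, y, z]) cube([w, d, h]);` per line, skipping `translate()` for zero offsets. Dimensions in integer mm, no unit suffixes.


translate([109, 354, 0]) cube([63, 93, 1677]);


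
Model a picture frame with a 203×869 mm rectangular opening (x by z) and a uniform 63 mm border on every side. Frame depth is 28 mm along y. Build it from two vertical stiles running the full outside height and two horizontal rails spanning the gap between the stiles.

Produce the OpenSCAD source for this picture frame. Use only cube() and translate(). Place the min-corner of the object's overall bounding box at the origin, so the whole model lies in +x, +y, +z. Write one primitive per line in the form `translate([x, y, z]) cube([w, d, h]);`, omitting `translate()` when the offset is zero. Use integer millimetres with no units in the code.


cube([63, 28, 995]);
translate([266, 0, 0]) cube([63, 28, 995]);
translate([63, 0, 0]) cube([203, 28, 63]);
translate([63, 0, 932]) cube([203, 28, 63]);


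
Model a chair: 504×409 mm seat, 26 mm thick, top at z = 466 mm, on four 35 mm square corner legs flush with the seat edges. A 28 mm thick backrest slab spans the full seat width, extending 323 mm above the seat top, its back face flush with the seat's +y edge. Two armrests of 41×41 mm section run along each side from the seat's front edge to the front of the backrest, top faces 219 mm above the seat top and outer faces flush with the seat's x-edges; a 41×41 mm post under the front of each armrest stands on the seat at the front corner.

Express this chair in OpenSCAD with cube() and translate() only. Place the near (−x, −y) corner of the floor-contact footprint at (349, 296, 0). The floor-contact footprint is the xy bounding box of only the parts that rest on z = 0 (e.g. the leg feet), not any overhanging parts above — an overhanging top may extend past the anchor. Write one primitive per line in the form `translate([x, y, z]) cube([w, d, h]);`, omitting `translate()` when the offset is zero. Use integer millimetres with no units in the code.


translate([349, 296, 440]) cube([504, 409, 26]);
translate([349, 296, 0]) cube([35, 35, 440]);
translate([818, 296, 0]) cube([35, 35, 440]);
translate([349, 670, 0]) cube([35, 35, 440]);
translate([818, 670, 0]) cube([35, 35, 440]);
translate([349, 677, 466]) cube([504, 28, 323]);
translate([349, 296, 644]) cube([41, 381, 41]);
translate([812, 296, 644]) cube([41, 381, 41]);
translate([349, 296, 466]) cube([41, 41, 178]);
translate([812, 296, 466]) cube([41, 41, 178]);


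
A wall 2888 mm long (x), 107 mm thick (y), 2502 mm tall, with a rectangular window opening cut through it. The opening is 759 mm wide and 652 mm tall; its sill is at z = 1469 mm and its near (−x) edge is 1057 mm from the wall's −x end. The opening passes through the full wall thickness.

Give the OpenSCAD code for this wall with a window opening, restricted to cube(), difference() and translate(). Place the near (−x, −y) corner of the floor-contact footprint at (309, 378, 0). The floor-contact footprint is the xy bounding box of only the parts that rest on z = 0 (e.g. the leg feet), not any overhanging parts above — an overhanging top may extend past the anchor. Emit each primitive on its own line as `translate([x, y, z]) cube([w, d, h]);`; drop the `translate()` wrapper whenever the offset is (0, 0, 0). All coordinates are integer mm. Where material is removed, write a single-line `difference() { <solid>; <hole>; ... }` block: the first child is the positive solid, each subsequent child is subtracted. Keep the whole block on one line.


difference() { translate([309, 378, 0]) cube([2888, 107, 2502]); translate([1366, 378, 1469]) cube([759, 107, 652]); }


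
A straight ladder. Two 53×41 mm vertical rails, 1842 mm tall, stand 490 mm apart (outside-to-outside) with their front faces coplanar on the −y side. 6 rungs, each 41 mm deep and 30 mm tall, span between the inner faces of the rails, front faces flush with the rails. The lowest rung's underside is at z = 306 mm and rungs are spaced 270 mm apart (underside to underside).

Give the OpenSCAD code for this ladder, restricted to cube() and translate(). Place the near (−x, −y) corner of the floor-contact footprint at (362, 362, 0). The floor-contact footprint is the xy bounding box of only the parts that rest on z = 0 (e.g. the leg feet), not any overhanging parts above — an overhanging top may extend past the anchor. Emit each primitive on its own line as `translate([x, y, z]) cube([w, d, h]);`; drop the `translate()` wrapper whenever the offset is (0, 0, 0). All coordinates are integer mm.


translate([362, 362, 0]) cube([53, 41, 1842]);
translate([799, 362, 0]) cube([53, 41, 1842]);
translate([415, 362, 306]) cube([384, 41, 30]);
translate([415, 362, 576]) cube([384, 41, 30]);
translate([415, 362, 846]) cube([384, 41, 30]);
translate([415, 362, 1116]) cube([384, 41, 30]);
translate([415, 362, 1386]) cube([384, 41, 30]);
translate([415, 362, 1656]) cube([384, 41, 30]);


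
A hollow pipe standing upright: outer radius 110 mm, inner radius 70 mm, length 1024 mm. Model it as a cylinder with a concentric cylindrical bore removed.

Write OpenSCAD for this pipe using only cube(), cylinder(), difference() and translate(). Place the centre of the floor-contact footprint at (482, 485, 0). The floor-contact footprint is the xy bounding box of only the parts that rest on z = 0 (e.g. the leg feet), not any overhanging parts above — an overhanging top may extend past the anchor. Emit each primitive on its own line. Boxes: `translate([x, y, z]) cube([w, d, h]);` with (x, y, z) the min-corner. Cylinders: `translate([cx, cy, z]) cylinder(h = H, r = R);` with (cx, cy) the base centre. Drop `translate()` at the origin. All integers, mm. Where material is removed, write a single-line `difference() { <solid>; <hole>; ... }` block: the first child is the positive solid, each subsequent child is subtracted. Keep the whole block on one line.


difference() { translate([482, 485, 0]) cylinder(h = 1024, r = 110); translate([482, 485, 0]) cylinder(h = 1024, r = 70); }


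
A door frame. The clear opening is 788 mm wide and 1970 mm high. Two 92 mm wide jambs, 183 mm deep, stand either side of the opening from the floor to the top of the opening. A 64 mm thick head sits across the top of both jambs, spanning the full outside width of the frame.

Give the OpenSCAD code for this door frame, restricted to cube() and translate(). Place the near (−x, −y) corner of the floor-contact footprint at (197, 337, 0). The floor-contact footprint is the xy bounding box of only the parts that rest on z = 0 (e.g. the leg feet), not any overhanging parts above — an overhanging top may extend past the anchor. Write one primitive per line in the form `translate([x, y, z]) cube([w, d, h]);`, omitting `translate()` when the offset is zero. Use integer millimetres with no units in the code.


translate([197, 337, 0]) cube([92, 183, 1970]);
translate([1077, 337, 0]) cube([92, 183, 1970]);
translate([197, 337, 1970]) cube([972, 183, 64]);


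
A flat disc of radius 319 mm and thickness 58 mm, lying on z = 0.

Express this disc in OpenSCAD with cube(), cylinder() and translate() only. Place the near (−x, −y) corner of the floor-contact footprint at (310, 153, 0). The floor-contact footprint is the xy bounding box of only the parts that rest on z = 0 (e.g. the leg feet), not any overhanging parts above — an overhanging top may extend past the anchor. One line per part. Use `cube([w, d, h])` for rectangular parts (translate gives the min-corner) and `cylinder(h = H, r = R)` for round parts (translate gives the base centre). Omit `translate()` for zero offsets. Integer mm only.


translate([629, 472, 0]) cylinder(h = 58, r = 319);


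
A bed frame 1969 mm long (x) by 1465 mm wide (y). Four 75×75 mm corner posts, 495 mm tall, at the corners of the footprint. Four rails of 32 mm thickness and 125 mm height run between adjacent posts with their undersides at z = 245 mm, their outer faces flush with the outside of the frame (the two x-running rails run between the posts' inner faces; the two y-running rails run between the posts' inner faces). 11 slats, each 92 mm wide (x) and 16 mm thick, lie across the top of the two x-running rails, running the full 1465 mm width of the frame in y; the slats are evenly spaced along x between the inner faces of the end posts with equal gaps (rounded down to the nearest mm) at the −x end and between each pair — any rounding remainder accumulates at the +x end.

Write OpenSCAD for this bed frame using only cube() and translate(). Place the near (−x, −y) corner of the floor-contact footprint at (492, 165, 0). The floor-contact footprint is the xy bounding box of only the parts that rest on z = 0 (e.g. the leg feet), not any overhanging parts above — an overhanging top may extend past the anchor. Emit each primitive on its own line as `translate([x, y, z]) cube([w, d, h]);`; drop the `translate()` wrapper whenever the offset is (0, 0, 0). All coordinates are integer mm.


// slat z = rail_z + rail_h = 245 + 125 = 370
// slat gap = ⌊(1819 − 11·92) / 12⌋ = 67
translate([492, 165, 0]) cube([75, 75, 495]);
translate([492, 1555, 0]) cube([75, 75, 495]);
translate([2386, 165, 0]) cube([75, 75, 495]);
translate([2386, 1555, 0]) cube([75, 75, 495]);
translate([567, 165, 245]) cube([1819, 32, 125]);
translate([567, 1598, 245]) cube([1819, 32, 125]);
translate([492, 240, 245]) cube([32, 1315, 125]);
translate([2429, 240, 245]) cube([32, 1315, 125]);
translate([634, 165, 370]) cube([92, 1465, 16]);
translate([793, 165, 370]) cube([92, 1465, 16]);
translate([952, 165, 370]) cube([92, 1465, 16]);
translate([1111, 165, 370]) cube([92, 1465, 16]);
translate([1270, 165, 370]) cube([92, 1465, 16]);
translate([1429, 165, 370]) cube([92, 1465, 16]);
translate([1588, 165, 370]) cube([92, 1465, 16]);
translate([1747, 165, 370]) cube([92, 1465, 16]);
translate([1906, 165, 370]) cube([92, 1465, 16]);
translate([2065, 165, 370]) cube([92, 1465, 16]);
translate([2224, 165, 370]) cube([92, 1465, 16]);


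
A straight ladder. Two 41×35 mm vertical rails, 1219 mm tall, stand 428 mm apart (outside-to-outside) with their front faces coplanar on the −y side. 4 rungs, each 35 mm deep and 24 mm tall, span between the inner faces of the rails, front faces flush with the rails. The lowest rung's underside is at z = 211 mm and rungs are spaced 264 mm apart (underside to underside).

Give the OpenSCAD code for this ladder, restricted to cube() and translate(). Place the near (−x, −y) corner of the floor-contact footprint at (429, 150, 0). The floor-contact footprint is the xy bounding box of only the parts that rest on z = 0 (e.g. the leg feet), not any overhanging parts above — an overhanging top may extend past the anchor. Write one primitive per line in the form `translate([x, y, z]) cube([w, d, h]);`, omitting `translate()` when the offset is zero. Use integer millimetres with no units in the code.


// rung span = 428 - 2*41 = 346
// rung[k] z = 211 + k*264
translate([429, 150, 0]) cube([41, 35, 1219]);
translate([816, 150, 0]) cube([41, 35, 1219]);
translate([470, 150, 211]) cube([346, 35, 24]);
translate([470, 150, 475]) cube([346, 35, 24]);
translate([470, 150, 739]) cube([346, 35, 24]);
translate([470, 150, 1003]) cube([346, 35, 24]);


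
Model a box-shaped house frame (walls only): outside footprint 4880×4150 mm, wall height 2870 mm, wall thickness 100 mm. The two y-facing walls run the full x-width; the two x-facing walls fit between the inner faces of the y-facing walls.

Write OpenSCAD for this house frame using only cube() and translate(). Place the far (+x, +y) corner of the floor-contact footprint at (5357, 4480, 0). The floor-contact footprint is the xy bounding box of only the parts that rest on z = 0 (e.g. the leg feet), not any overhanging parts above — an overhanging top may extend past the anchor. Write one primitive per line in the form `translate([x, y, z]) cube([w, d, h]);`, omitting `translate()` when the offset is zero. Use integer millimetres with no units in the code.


translate([477, 330, 0]) cube([4880, 100, 2870]);
translate([477, 4380, 0]) cube([4880, 100, 2870]);
translate([477, 430, 0]) cube([100, 3950, 2870]);
translate([5257, 430, 0]) cube([100, 3950, 2870]);


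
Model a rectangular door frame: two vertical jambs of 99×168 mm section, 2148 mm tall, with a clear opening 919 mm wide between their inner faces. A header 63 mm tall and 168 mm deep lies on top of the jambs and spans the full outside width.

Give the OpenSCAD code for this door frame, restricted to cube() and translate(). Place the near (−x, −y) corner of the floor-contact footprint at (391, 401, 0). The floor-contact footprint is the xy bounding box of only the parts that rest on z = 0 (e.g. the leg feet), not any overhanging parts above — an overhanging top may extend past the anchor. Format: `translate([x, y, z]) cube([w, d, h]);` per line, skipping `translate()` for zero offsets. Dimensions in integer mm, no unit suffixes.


translate([391, 401, 0]) cube([99, 168, 2148]);
translate([1409, 401, 0]) cube([99, 168, 2148]);
translate([391, 401, 2148]) cube([1117, 168, 63]);


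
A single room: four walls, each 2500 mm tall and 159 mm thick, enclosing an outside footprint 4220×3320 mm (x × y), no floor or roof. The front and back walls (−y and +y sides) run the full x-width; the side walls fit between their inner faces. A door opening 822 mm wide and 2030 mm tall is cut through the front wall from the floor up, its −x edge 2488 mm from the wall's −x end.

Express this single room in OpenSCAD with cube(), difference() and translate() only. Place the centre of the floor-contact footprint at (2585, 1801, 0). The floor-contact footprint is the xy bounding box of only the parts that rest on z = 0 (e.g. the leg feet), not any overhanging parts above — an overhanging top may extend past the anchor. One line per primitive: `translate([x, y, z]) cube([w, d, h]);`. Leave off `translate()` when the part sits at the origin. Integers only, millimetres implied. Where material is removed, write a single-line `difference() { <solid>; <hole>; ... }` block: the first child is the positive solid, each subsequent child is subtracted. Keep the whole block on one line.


difference() { translate([475, 141, 0]) cube([4220, 159, 2500]); translate([2963, 141, 0]) cube([822, 159, 2030]); }
translate([475, 3302, 0]) cube([4220, 159, 2500]);
translate([475, 300, 0]) cube([159, 3002, 2500]);
translate([4536, 300, 0]) cube([159, 3002, 2500]);


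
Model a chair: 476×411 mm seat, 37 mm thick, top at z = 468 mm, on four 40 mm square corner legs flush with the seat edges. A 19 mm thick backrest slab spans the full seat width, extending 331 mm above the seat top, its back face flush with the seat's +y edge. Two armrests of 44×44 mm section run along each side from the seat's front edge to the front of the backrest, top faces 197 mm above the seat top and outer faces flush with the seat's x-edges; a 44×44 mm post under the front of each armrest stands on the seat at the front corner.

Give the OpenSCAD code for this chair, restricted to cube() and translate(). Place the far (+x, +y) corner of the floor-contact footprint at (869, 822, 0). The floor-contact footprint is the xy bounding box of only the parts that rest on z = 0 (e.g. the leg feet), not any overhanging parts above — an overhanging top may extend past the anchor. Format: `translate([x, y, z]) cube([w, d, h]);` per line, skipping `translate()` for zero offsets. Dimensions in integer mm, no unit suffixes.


translate([393, 411, 431]) cube([476, 411, 37]);
translate([393, 411, 0]) cube([40, 40, 431]);
translate([829, 411, 0]) cube([40, 40, 431]);
translate([393, 782, 0]) cube([40, 40, 431]);
translate([829, 782, 0]) cube([40, 40, 431]);
translate([393, 803, 468]) cube([476, 19, 331]);
translate([393, 411, 621]) cube([44, 392, 44]);
translate([825, 411, 621]) cube([44, 392, 44]);
translate([393, 411, 468]) cube([44, 44, 153]);
translate([825, 411, 468]) cube([44, 44, 153]);


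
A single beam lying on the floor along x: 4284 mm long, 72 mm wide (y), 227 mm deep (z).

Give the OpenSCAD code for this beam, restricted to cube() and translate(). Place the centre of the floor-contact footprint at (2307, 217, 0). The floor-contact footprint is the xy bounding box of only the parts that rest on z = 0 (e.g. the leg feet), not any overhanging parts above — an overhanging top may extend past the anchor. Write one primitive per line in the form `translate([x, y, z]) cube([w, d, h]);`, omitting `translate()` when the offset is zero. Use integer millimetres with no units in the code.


translate([165, 181, 0]) cube([4284, 72, 227]);


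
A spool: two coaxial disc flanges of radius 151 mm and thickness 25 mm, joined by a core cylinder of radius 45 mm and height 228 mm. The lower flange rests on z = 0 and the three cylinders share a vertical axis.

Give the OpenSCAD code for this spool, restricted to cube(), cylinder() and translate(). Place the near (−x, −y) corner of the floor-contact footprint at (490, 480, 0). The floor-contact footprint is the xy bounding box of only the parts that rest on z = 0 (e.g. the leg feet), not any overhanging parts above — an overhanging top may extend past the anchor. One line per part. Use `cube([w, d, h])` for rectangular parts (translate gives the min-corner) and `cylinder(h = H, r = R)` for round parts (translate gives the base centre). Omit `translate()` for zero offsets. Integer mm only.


translate([641, 631, 0]) cylinder(h = 25, r = 151);
translate([641, 631, 25]) cylinder(h = 228, r = 45);
translate([641, 631, 253]) cylinder(h = 25, r = 151);


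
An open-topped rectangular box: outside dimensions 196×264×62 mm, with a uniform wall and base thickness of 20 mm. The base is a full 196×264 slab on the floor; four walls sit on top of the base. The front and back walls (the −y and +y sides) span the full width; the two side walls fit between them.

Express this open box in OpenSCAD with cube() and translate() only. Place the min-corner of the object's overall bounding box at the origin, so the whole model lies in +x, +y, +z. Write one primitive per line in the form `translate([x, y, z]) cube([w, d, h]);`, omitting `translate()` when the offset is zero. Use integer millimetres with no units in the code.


cube([196, 264, 20]);
translate([0, 0, 20]) cube([196, 20, 42]);
translate([0, 244, 20]) cube([196, 20, 42]);
translate([0, 20, 20]) cube([20, 224, 42]);
translate([176, 20, 20]) cube([20, 224, 42]);


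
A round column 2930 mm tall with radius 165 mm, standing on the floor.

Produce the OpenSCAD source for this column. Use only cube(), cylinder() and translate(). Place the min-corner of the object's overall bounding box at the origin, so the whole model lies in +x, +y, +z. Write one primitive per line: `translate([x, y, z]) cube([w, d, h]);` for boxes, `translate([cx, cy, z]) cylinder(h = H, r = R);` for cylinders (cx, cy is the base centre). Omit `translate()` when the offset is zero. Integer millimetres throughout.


translate([165, 165, 0]) cylinder(h = 2930, r = 165);


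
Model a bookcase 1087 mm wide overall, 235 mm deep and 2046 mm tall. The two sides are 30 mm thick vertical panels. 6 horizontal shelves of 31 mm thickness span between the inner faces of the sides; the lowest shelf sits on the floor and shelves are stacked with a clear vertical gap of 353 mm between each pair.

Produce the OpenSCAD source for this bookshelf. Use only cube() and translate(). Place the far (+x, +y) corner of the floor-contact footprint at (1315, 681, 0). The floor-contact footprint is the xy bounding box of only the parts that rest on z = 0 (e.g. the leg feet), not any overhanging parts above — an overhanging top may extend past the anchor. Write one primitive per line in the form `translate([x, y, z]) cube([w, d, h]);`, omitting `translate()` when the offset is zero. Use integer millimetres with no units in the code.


translate([228, 446, 0]) cube([30, 235, 2046]);
translate([1285, 446, 0]) cube([30, 235, 2046]);
translate([258, 446, 0]) cube([1027, 235, 31]);
translate([258, 446, 384]) cube([1027, 235, 31]);
translate([258, 446, 768]) cube([1027, 235, 31]);
translate([258, 446, 1152]) cube([1027, 235, 31]);
translate([258, 446, 1536]) cube([1027, 235, 31]);
translate([258, 446, 1920]) cube([1027, 235, 31]);


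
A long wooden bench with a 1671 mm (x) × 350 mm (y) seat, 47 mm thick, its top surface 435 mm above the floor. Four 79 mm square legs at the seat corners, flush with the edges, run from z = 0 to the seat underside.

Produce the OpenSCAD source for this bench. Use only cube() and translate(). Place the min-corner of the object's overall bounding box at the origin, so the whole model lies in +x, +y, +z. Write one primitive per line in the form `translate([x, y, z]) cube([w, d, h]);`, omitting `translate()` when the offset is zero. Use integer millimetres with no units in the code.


translate([0, 0, 388]) cube([1671, 350, 47]);
cube([79, 79, 388]);
translate([0, 271, 0]) cube([79, 79, 388]);
translate([1592, 0, 0]) cube([79, 79, 388]);
translate([1592, 271, 0]) cube([79, 79, 388]);


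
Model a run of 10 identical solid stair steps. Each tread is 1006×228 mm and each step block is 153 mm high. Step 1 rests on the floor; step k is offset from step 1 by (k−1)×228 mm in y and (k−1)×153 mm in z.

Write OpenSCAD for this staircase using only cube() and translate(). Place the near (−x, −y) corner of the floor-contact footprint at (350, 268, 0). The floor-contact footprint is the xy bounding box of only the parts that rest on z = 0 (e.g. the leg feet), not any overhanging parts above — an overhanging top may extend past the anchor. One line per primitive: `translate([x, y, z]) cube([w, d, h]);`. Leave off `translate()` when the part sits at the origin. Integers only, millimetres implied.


translate([350, 268, 0]) cube([1006, 228, 153]);
translate([350, 496, 153]) cube([1006, 228, 153]);
translate([350, 724, 306]) cube([1006, 228, 153]);
translate([350, 952, 459]) cube([1006, 228, 153]);
translate([350, 1180, 612]) cube([1006, 228, 153]);
translate([350, 1408, 765]) cube([1006, 228, 153]);
translate([350, 1636, 918]) cube([1006, 228, 153]);
translate([350, 1864, 1071]) cube([1006, 228, 153]);
translate([350, 2092, 1224]) cube([1006, 228, 153]);
translate([350, 2320, 1377]) cube([1006, 228, 153]);


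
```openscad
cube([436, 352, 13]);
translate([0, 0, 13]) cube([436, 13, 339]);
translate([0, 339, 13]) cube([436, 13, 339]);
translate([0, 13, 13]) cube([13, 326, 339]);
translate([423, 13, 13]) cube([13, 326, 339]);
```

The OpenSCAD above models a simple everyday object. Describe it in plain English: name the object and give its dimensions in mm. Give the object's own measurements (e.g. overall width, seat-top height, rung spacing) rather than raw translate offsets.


An open-topped rectangular box: outside dimensions 436×352×352 mm, with a uniform wall and base thickness of 13 mm. The base is a full 436×352 slab on the floor; four walls sit on top of the base. The front and back walls (the −y and +y sides) span the full width; the two side walls fit between them.


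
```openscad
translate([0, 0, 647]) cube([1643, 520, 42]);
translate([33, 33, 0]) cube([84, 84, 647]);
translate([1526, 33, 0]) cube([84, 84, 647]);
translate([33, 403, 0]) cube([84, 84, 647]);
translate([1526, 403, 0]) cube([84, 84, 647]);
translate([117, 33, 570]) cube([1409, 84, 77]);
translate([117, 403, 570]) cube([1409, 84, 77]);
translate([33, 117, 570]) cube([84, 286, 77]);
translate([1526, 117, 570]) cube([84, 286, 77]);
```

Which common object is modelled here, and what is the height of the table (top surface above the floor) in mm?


A table. The table height is 689 mm.

A 1643×520×42 slab sits at z = 647 on four 84 mm square posts — a table. The top surface is at 647 + 42 = 689 mm.


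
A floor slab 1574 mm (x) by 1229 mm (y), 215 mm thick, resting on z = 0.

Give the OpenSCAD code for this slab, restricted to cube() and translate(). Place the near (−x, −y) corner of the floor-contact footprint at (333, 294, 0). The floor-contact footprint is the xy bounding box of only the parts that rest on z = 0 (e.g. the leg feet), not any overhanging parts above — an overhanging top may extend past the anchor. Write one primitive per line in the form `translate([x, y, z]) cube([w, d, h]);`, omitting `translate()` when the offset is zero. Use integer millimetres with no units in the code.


translate([333, 294, 0]) cube([1574, 1229, 215]);


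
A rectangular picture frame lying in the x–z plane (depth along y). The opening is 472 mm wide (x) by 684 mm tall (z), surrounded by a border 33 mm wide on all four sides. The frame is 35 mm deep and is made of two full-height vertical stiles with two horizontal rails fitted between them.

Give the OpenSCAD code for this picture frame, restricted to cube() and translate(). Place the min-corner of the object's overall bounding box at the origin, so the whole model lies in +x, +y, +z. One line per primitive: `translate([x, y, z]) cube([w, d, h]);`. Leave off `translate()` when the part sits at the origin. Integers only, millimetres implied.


cube([33, 35, 750]);
translate([505, 0, 0]) cube([33, 35, 750]);
translate([33, 0, 0]) cube([472, 35, 33]);
translate([33, 0, 717]) cube([472, 35, 33]);


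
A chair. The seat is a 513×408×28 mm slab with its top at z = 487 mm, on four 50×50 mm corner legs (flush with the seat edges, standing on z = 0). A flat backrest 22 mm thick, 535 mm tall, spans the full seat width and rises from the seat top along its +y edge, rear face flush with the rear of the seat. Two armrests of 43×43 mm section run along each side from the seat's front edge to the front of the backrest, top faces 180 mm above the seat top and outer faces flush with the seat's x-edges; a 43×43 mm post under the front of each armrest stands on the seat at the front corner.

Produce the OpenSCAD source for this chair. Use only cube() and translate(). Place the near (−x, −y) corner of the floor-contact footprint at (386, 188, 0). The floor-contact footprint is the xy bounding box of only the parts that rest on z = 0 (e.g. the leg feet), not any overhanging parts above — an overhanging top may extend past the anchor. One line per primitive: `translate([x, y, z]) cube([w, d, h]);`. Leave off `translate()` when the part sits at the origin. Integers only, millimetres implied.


translate([386, 188, 459]) cube([513, 408, 28]);
translate([386, 188, 0]) cube([50, 50, 459]);
translate([849, 188, 0]) cube([50, 50, 459]);
translate([386, 546, 0]) cube([50, 50, 459]);
translate([849, 546, 0]) cube([50, 50, 459]);
translate([386, 574, 487]) cube([513, 22, 535]);
translate([386, 188, 624]) cube([43, 386, 43]);
translate([856, 188, 624]) cube([43, 386, 43]);
translate([386, 188, 487]) cube([43, 43, 137]);
translate([856, 188, 487]) cube([43, 43, 137]);


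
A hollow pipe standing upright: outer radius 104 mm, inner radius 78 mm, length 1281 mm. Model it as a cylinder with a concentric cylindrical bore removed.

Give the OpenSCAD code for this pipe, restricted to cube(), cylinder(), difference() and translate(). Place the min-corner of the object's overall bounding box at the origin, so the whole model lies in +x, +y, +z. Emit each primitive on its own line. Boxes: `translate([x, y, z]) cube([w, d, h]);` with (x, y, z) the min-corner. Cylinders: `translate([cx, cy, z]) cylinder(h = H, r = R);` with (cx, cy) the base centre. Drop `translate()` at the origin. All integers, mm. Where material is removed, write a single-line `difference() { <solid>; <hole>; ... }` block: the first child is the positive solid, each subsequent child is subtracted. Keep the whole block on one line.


difference() { translate([104, 104, 0]) cylinder(h = 1281, r = 104); translate([104, 104, 0]) cylinder(h = 1281, r = 78); }


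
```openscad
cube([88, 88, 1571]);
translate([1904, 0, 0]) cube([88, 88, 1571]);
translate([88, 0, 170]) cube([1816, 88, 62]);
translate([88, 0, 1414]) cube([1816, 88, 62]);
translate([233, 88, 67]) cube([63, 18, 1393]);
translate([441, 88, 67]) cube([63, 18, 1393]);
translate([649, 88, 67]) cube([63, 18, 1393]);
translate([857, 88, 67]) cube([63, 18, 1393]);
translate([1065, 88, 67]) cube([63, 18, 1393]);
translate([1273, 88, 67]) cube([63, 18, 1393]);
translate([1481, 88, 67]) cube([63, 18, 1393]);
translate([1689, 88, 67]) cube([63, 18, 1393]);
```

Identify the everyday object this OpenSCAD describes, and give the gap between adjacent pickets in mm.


A fence section. The picket gap is 145 mm.

Two posts, two rails, 8 pickets — a fence section. Span 1816 mm holds 8 pickets of 63 mm with 9 equal gaps: ⌊(1816 − 8·63) / 9⌋ = 145 mm.
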